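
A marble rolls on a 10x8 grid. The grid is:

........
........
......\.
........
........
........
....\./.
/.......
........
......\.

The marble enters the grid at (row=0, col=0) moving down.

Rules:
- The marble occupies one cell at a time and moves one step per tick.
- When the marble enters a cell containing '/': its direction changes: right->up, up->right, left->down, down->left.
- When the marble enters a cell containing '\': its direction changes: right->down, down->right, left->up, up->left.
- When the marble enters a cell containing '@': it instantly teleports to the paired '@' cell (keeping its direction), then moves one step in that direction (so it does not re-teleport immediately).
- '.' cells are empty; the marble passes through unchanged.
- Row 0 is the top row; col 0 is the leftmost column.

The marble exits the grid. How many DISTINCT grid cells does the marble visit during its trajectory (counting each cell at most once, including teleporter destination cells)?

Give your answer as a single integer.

Step 1: enter (0,0), '.' pass, move down to (1,0)
Step 2: enter (1,0), '.' pass, move down to (2,0)
Step 3: enter (2,0), '.' pass, move down to (3,0)
Step 4: enter (3,0), '.' pass, move down to (4,0)
Step 5: enter (4,0), '.' pass, move down to (5,0)
Step 6: enter (5,0), '.' pass, move down to (6,0)
Step 7: enter (6,0), '.' pass, move down to (7,0)
Step 8: enter (7,0), '/' deflects down->left, move left to (7,-1)
Step 9: at (7,-1) — EXIT via left edge, pos 7
Distinct cells visited: 8 (path length 8)

Answer: 8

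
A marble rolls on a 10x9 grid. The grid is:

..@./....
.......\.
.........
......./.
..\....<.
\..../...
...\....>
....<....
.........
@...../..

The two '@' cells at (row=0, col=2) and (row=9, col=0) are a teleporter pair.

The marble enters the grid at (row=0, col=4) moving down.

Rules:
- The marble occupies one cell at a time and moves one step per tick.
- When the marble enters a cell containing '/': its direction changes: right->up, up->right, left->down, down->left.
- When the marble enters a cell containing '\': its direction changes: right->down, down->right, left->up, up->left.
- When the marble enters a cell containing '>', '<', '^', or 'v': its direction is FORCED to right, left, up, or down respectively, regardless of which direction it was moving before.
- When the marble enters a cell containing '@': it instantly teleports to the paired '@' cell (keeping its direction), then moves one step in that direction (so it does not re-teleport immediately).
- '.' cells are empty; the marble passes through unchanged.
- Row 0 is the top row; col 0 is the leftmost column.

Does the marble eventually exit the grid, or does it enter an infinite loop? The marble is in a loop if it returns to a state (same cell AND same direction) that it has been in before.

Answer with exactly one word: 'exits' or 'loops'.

Step 1: enter (0,4), '/' deflects down->left, move left to (0,3)
Step 2: enter (0,3), '.' pass, move left to (0,2)
Step 3: enter (0,2), '@' teleport (0,2)->(9,0), also enter (9,0), move left to (9,-1)
Step 4: at (9,-1) — EXIT via left edge, pos 9

Answer: exits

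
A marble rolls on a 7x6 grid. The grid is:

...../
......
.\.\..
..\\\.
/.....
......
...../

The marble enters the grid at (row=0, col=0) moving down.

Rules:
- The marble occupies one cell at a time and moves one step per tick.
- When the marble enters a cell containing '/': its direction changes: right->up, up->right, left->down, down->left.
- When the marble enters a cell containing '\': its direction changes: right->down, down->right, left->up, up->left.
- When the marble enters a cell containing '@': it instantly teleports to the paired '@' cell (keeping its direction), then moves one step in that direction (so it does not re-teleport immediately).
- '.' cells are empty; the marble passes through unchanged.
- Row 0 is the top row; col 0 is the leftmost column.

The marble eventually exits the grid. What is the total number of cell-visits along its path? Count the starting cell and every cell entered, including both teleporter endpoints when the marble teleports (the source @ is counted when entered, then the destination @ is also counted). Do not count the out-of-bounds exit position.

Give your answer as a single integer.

Step 1: enter (0,0), '.' pass, move down to (1,0)
Step 2: enter (1,0), '.' pass, move down to (2,0)
Step 3: enter (2,0), '.' pass, move down to (3,0)
Step 4: enter (3,0), '.' pass, move down to (4,0)
Step 5: enter (4,0), '/' deflects down->left, move left to (4,-1)
Step 6: at (4,-1) — EXIT via left edge, pos 4
Path length (cell visits): 5

Answer: 5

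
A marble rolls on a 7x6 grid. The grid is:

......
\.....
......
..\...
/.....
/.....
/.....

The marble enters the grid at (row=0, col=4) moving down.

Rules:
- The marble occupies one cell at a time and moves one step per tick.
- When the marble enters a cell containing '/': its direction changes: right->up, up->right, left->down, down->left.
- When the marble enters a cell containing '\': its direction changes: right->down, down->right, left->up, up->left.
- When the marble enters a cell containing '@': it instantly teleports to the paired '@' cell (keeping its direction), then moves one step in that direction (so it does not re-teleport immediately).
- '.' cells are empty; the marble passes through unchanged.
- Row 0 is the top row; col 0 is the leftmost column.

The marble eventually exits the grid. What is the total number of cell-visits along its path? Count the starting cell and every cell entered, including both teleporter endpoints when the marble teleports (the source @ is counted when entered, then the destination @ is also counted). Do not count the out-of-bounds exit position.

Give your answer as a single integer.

Answer: 7

Derivation:
Step 1: enter (0,4), '.' pass, move down to (1,4)
Step 2: enter (1,4), '.' pass, move down to (2,4)
Step 3: enter (2,4), '.' pass, move down to (3,4)
Step 4: enter (3,4), '.' pass, move down to (4,4)
Step 5: enter (4,4), '.' pass, move down to (5,4)
Step 6: enter (5,4), '.' pass, move down to (6,4)
Step 7: enter (6,4), '.' pass, move down to (7,4)
Step 8: at (7,4) — EXIT via bottom edge, pos 4
Path length (cell visits): 7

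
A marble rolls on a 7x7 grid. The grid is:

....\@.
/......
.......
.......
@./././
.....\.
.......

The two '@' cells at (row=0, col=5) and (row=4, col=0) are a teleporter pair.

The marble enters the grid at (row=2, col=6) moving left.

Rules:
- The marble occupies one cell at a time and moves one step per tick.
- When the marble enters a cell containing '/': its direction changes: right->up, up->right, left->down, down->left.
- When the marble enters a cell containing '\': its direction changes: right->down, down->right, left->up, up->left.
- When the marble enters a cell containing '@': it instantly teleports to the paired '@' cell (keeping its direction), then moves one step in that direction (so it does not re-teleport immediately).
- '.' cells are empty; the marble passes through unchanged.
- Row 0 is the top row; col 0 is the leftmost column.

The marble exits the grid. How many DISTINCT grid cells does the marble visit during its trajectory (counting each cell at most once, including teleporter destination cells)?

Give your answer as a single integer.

Step 1: enter (2,6), '.' pass, move left to (2,5)
Step 2: enter (2,5), '.' pass, move left to (2,4)
Step 3: enter (2,4), '.' pass, move left to (2,3)
Step 4: enter (2,3), '.' pass, move left to (2,2)
Step 5: enter (2,2), '.' pass, move left to (2,1)
Step 6: enter (2,1), '.' pass, move left to (2,0)
Step 7: enter (2,0), '.' pass, move left to (2,-1)
Step 8: at (2,-1) — EXIT via left edge, pos 2
Distinct cells visited: 7 (path length 7)

Answer: 7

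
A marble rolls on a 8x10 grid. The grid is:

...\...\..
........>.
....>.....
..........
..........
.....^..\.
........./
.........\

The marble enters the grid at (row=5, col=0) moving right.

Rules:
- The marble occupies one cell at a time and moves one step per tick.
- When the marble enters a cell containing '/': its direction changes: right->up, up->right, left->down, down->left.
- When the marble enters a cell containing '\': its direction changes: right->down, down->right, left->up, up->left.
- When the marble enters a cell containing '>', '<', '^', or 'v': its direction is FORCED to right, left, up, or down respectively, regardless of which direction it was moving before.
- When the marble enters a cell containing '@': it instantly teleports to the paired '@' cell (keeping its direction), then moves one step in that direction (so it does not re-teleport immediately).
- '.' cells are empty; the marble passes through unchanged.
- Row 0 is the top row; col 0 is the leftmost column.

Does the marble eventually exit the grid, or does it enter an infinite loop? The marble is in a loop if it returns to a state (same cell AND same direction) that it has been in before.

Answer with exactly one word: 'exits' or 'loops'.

Answer: exits

Derivation:
Step 1: enter (5,0), '.' pass, move right to (5,1)
Step 2: enter (5,1), '.' pass, move right to (5,2)
Step 3: enter (5,2), '.' pass, move right to (5,3)
Step 4: enter (5,3), '.' pass, move right to (5,4)
Step 5: enter (5,4), '.' pass, move right to (5,5)
Step 6: enter (5,5), '^' forces right->up, move up to (4,5)
Step 7: enter (4,5), '.' pass, move up to (3,5)
Step 8: enter (3,5), '.' pass, move up to (2,5)
Step 9: enter (2,5), '.' pass, move up to (1,5)
Step 10: enter (1,5), '.' pass, move up to (0,5)
Step 11: enter (0,5), '.' pass, move up to (-1,5)
Step 12: at (-1,5) — EXIT via top edge, pos 5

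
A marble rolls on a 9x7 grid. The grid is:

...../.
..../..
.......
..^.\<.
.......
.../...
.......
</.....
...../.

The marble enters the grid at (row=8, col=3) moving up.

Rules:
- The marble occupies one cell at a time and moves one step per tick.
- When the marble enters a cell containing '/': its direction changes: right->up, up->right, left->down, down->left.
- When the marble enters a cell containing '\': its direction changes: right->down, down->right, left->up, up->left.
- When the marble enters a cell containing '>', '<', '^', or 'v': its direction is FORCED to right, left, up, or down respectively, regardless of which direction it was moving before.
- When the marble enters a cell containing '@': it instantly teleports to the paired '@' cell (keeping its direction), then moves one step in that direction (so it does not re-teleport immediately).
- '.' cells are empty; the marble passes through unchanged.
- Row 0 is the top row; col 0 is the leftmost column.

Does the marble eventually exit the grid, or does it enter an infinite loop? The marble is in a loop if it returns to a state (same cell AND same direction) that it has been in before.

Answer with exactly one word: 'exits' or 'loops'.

Step 1: enter (8,3), '.' pass, move up to (7,3)
Step 2: enter (7,3), '.' pass, move up to (6,3)
Step 3: enter (6,3), '.' pass, move up to (5,3)
Step 4: enter (5,3), '/' deflects up->right, move right to (5,4)
Step 5: enter (5,4), '.' pass, move right to (5,5)
Step 6: enter (5,5), '.' pass, move right to (5,6)
Step 7: enter (5,6), '.' pass, move right to (5,7)
Step 8: at (5,7) — EXIT via right edge, pos 5

Answer: exits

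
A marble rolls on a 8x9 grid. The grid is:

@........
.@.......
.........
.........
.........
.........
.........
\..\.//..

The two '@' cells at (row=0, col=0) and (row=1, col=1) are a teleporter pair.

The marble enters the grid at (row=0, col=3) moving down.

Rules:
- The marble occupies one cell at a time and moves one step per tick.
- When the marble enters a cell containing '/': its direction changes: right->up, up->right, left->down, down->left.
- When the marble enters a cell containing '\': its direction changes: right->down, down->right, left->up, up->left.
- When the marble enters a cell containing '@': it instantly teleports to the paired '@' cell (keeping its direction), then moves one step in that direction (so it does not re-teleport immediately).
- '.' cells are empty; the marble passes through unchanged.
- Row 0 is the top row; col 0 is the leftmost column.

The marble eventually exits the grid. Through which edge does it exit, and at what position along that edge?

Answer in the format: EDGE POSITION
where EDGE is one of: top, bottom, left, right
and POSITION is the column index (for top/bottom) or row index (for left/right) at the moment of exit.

Step 1: enter (0,3), '.' pass, move down to (1,3)
Step 2: enter (1,3), '.' pass, move down to (2,3)
Step 3: enter (2,3), '.' pass, move down to (3,3)
Step 4: enter (3,3), '.' pass, move down to (4,3)
Step 5: enter (4,3), '.' pass, move down to (5,3)
Step 6: enter (5,3), '.' pass, move down to (6,3)
Step 7: enter (6,3), '.' pass, move down to (7,3)
Step 8: enter (7,3), '\' deflects down->right, move right to (7,4)
Step 9: enter (7,4), '.' pass, move right to (7,5)
Step 10: enter (7,5), '/' deflects right->up, move up to (6,5)
Step 11: enter (6,5), '.' pass, move up to (5,5)
Step 12: enter (5,5), '.' pass, move up to (4,5)
Step 13: enter (4,5), '.' pass, move up to (3,5)
Step 14: enter (3,5), '.' pass, move up to (2,5)
Step 15: enter (2,5), '.' pass, move up to (1,5)
Step 16: enter (1,5), '.' pass, move up to (0,5)
Step 17: enter (0,5), '.' pass, move up to (-1,5)
Step 18: at (-1,5) — EXIT via top edge, pos 5

Answer: top 5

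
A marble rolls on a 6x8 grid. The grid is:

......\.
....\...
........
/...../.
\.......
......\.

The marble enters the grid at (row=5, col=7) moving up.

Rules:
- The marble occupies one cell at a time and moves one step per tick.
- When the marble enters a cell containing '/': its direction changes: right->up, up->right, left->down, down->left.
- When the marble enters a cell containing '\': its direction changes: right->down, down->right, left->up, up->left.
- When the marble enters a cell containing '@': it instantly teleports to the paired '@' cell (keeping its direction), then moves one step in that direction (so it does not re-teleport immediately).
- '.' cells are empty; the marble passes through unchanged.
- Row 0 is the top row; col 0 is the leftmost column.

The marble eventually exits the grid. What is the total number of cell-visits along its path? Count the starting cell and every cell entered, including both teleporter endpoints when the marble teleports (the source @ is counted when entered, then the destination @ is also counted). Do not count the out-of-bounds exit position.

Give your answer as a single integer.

Step 1: enter (5,7), '.' pass, move up to (4,7)
Step 2: enter (4,7), '.' pass, move up to (3,7)
Step 3: enter (3,7), '.' pass, move up to (2,7)
Step 4: enter (2,7), '.' pass, move up to (1,7)
Step 5: enter (1,7), '.' pass, move up to (0,7)
Step 6: enter (0,7), '.' pass, move up to (-1,7)
Step 7: at (-1,7) — EXIT via top edge, pos 7
Path length (cell visits): 6

Answer: 6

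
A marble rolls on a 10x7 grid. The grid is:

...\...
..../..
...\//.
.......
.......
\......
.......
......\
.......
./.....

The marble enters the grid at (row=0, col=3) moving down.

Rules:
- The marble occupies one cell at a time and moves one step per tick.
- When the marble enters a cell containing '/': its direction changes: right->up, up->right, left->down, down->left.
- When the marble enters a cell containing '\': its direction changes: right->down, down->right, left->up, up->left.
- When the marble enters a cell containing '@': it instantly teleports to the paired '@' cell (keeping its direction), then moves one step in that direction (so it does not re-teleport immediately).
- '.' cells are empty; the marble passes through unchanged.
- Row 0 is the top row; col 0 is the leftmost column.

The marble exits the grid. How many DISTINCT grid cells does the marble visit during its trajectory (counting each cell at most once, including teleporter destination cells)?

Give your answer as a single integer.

Step 1: enter (0,3), '\' deflects down->right, move right to (0,4)
Step 2: enter (0,4), '.' pass, move right to (0,5)
Step 3: enter (0,5), '.' pass, move right to (0,6)
Step 4: enter (0,6), '.' pass, move right to (0,7)
Step 5: at (0,7) — EXIT via right edge, pos 0
Distinct cells visited: 4 (path length 4)

Answer: 4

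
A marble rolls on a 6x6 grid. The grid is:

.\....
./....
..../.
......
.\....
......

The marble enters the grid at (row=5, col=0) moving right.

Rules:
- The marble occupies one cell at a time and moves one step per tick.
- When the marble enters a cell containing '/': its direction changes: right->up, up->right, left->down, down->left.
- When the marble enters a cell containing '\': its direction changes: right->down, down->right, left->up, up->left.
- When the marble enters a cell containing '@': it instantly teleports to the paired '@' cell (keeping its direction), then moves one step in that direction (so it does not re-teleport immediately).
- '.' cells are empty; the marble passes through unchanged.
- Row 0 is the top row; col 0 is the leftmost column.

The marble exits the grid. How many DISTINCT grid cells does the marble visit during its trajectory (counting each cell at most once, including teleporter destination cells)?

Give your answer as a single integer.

Step 1: enter (5,0), '.' pass, move right to (5,1)
Step 2: enter (5,1), '.' pass, move right to (5,2)
Step 3: enter (5,2), '.' pass, move right to (5,3)
Step 4: enter (5,3), '.' pass, move right to (5,4)
Step 5: enter (5,4), '.' pass, move right to (5,5)
Step 6: enter (5,5), '.' pass, move right to (5,6)
Step 7: at (5,6) — EXIT via right edge, pos 5
Distinct cells visited: 6 (path length 6)

Answer: 6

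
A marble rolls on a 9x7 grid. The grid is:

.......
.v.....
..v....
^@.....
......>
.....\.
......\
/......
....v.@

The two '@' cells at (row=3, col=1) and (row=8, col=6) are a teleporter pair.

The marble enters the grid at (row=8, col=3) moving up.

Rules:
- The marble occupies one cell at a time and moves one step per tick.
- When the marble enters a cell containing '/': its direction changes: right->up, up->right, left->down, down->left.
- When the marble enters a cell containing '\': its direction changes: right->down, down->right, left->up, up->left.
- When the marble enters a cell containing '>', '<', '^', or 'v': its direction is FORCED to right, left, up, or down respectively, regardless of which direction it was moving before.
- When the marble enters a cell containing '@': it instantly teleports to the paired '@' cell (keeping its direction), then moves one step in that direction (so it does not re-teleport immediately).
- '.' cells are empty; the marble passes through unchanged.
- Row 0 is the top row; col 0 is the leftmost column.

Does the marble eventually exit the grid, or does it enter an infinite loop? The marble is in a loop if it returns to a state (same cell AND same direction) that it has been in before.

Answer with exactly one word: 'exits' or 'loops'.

Answer: exits

Derivation:
Step 1: enter (8,3), '.' pass, move up to (7,3)
Step 2: enter (7,3), '.' pass, move up to (6,3)
Step 3: enter (6,3), '.' pass, move up to (5,3)
Step 4: enter (5,3), '.' pass, move up to (4,3)
Step 5: enter (4,3), '.' pass, move up to (3,3)
Step 6: enter (3,3), '.' pass, move up to (2,3)
Step 7: enter (2,3), '.' pass, move up to (1,3)
Step 8: enter (1,3), '.' pass, move up to (0,3)
Step 9: enter (0,3), '.' pass, move up to (-1,3)
Step 10: at (-1,3) — EXIT via top edge, pos 3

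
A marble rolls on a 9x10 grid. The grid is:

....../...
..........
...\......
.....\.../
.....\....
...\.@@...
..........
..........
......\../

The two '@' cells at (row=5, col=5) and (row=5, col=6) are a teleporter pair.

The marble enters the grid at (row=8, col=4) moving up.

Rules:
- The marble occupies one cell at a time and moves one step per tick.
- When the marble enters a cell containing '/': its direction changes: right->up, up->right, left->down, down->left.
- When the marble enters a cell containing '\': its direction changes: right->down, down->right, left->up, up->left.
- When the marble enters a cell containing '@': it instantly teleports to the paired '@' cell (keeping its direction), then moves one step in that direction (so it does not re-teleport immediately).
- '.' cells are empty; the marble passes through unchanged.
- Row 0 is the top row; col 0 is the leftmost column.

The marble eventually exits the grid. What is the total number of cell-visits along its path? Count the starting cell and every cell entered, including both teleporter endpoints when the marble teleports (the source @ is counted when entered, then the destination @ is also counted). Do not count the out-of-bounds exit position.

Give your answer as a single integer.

Step 1: enter (8,4), '.' pass, move up to (7,4)
Step 2: enter (7,4), '.' pass, move up to (6,4)
Step 3: enter (6,4), '.' pass, move up to (5,4)
Step 4: enter (5,4), '.' pass, move up to (4,4)
Step 5: enter (4,4), '.' pass, move up to (3,4)
Step 6: enter (3,4), '.' pass, move up to (2,4)
Step 7: enter (2,4), '.' pass, move up to (1,4)
Step 8: enter (1,4), '.' pass, move up to (0,4)
Step 9: enter (0,4), '.' pass, move up to (-1,4)
Step 10: at (-1,4) — EXIT via top edge, pos 4
Path length (cell visits): 9

Answer: 9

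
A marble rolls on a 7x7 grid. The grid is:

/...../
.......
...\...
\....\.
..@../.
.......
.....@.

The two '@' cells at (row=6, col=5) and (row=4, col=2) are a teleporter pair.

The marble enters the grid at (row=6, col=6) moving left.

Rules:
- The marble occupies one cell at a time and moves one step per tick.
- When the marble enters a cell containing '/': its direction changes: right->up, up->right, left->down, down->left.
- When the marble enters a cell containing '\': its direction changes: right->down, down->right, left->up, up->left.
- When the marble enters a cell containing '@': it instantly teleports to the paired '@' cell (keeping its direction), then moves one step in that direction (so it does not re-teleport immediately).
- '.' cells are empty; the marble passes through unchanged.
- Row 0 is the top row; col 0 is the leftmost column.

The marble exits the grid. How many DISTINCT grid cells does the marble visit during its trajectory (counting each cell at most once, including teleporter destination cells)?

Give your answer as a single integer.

Step 1: enter (6,6), '.' pass, move left to (6,5)
Step 2: enter (6,5), '@' teleport (6,5)->(4,2), also enter (4,2), move left to (4,1)
Step 3: enter (4,1), '.' pass, move left to (4,0)
Step 4: enter (4,0), '.' pass, move left to (4,-1)
Step 5: at (4,-1) — EXIT via left edge, pos 4
Distinct cells visited: 5 (path length 5)

Answer: 5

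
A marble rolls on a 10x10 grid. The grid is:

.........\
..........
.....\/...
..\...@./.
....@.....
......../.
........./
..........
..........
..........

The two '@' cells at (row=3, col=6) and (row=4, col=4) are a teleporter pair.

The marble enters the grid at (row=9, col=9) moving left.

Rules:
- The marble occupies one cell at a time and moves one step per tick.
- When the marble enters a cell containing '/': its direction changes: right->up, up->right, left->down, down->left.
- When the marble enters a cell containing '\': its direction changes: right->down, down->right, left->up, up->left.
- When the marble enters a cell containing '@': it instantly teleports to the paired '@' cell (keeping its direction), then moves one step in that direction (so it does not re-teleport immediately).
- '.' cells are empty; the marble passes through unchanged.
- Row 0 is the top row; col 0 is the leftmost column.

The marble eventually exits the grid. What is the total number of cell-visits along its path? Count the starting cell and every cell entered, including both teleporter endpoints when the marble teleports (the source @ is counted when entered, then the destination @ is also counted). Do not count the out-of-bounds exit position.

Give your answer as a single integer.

Answer: 10

Derivation:
Step 1: enter (9,9), '.' pass, move left to (9,8)
Step 2: enter (9,8), '.' pass, move left to (9,7)
Step 3: enter (9,7), '.' pass, move left to (9,6)
Step 4: enter (9,6), '.' pass, move left to (9,5)
Step 5: enter (9,5), '.' pass, move left to (9,4)
Step 6: enter (9,4), '.' pass, move left to (9,3)
Step 7: enter (9,3), '.' pass, move left to (9,2)
Step 8: enter (9,2), '.' pass, move left to (9,1)
Step 9: enter (9,1), '.' pass, move left to (9,0)
Step 10: enter (9,0), '.' pass, move left to (9,-1)
Step 11: at (9,-1) — EXIT via left edge, pos 9
Path length (cell visits): 10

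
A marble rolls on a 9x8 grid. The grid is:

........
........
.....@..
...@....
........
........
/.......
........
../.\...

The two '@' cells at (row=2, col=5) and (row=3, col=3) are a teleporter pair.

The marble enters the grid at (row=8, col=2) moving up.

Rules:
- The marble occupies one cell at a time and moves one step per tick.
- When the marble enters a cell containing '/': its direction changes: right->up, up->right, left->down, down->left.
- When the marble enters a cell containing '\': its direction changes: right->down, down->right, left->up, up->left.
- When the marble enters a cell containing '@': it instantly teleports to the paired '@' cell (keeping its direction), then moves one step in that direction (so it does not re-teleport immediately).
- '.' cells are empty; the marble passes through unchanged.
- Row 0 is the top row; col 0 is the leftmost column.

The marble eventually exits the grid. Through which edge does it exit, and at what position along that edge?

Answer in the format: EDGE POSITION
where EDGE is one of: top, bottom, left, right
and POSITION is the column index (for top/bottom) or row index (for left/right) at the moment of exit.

Answer: bottom 4

Derivation:
Step 1: enter (8,2), '/' deflects up->right, move right to (8,3)
Step 2: enter (8,3), '.' pass, move right to (8,4)
Step 3: enter (8,4), '\' deflects right->down, move down to (9,4)
Step 4: at (9,4) — EXIT via bottom edge, pos 4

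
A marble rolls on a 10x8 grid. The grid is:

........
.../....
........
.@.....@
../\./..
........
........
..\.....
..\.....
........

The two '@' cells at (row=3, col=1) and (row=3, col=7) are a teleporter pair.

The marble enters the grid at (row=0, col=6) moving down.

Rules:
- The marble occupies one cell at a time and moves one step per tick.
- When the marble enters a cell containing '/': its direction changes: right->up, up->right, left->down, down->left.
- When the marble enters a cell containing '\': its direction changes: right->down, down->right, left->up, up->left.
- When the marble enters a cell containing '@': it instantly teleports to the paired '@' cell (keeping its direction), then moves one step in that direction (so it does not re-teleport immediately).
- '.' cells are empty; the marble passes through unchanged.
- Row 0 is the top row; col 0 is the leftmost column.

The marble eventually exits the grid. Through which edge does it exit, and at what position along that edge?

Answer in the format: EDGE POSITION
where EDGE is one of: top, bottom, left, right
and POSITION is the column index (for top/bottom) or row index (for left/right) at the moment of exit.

Answer: bottom 6

Derivation:
Step 1: enter (0,6), '.' pass, move down to (1,6)
Step 2: enter (1,6), '.' pass, move down to (2,6)
Step 3: enter (2,6), '.' pass, move down to (3,6)
Step 4: enter (3,6), '.' pass, move down to (4,6)
Step 5: enter (4,6), '.' pass, move down to (5,6)
Step 6: enter (5,6), '.' pass, move down to (6,6)
Step 7: enter (6,6), '.' pass, move down to (7,6)
Step 8: enter (7,6), '.' pass, move down to (8,6)
Step 9: enter (8,6), '.' pass, move down to (9,6)
Step 10: enter (9,6), '.' pass, move down to (10,6)
Step 11: at (10,6) — EXIT via bottom edge, pos 6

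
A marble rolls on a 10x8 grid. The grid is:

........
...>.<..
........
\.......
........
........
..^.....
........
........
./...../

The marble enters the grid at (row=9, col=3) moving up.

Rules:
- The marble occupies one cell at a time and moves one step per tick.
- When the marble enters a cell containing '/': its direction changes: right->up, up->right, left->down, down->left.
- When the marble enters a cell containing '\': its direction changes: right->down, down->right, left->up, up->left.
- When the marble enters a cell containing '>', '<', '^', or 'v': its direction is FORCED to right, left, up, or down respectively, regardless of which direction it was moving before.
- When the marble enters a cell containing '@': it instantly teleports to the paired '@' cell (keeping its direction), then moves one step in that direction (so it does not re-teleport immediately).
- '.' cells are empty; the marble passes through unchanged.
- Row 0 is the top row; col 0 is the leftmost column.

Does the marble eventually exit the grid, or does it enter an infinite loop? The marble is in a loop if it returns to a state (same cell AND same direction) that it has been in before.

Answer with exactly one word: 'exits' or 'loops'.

Answer: loops

Derivation:
Step 1: enter (9,3), '.' pass, move up to (8,3)
Step 2: enter (8,3), '.' pass, move up to (7,3)
Step 3: enter (7,3), '.' pass, move up to (6,3)
Step 4: enter (6,3), '.' pass, move up to (5,3)
Step 5: enter (5,3), '.' pass, move up to (4,3)
Step 6: enter (4,3), '.' pass, move up to (3,3)
Step 7: enter (3,3), '.' pass, move up to (2,3)
Step 8: enter (2,3), '.' pass, move up to (1,3)
Step 9: enter (1,3), '>' forces up->right, move right to (1,4)
Step 10: enter (1,4), '.' pass, move right to (1,5)
Step 11: enter (1,5), '<' forces right->left, move left to (1,4)
Step 12: enter (1,4), '.' pass, move left to (1,3)
Step 13: enter (1,3), '>' forces left->right, move right to (1,4)
Step 14: at (1,4) dir=right — LOOP DETECTED (seen before)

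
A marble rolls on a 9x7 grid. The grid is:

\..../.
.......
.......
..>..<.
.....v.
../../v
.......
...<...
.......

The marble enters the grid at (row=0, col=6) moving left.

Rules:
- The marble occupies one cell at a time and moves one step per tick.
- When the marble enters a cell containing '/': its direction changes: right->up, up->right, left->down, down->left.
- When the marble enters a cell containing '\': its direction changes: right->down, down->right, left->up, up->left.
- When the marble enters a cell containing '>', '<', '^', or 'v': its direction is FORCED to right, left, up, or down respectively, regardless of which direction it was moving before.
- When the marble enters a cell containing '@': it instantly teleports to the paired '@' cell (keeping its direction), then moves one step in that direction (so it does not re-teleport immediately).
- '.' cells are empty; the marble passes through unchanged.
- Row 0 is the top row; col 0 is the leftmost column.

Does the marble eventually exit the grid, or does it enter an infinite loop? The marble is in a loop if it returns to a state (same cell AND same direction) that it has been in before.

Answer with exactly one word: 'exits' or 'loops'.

Answer: loops

Derivation:
Step 1: enter (0,6), '.' pass, move left to (0,5)
Step 2: enter (0,5), '/' deflects left->down, move down to (1,5)
Step 3: enter (1,5), '.' pass, move down to (2,5)
Step 4: enter (2,5), '.' pass, move down to (3,5)
Step 5: enter (3,5), '<' forces down->left, move left to (3,4)
Step 6: enter (3,4), '.' pass, move left to (3,3)
Step 7: enter (3,3), '.' pass, move left to (3,2)
Step 8: enter (3,2), '>' forces left->right, move right to (3,3)
Step 9: enter (3,3), '.' pass, move right to (3,4)
Step 10: enter (3,4), '.' pass, move right to (3,5)
Step 11: enter (3,5), '<' forces right->left, move left to (3,4)
Step 12: at (3,4) dir=left — LOOP DETECTED (seen before)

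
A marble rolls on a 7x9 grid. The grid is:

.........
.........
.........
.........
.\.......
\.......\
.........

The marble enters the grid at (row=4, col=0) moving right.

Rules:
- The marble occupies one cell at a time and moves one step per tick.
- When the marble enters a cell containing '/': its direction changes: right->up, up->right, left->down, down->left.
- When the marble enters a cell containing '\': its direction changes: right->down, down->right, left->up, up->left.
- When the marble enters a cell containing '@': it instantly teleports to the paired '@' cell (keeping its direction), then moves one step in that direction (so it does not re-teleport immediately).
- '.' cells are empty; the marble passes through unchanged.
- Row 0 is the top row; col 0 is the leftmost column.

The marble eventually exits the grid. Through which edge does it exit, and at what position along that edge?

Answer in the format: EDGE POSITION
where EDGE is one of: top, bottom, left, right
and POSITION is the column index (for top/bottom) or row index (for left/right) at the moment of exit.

Step 1: enter (4,0), '.' pass, move right to (4,1)
Step 2: enter (4,1), '\' deflects right->down, move down to (5,1)
Step 3: enter (5,1), '.' pass, move down to (6,1)
Step 4: enter (6,1), '.' pass, move down to (7,1)
Step 5: at (7,1) — EXIT via bottom edge, pos 1

Answer: bottom 1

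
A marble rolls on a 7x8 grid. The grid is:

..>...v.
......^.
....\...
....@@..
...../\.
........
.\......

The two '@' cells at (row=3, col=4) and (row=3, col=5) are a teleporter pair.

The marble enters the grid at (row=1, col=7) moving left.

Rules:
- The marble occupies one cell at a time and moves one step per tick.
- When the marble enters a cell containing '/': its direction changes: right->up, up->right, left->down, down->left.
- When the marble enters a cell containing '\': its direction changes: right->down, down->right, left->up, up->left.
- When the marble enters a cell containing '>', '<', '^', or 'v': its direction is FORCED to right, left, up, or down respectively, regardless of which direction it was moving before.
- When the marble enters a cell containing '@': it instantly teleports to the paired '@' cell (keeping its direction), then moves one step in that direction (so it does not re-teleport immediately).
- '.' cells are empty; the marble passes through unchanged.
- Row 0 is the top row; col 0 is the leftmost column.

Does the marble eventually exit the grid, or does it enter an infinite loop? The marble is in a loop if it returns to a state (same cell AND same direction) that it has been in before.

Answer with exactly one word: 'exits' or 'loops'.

Step 1: enter (1,7), '.' pass, move left to (1,6)
Step 2: enter (1,6), '^' forces left->up, move up to (0,6)
Step 3: enter (0,6), 'v' forces up->down, move down to (1,6)
Step 4: enter (1,6), '^' forces down->up, move up to (0,6)
Step 5: at (0,6) dir=up — LOOP DETECTED (seen before)

Answer: loops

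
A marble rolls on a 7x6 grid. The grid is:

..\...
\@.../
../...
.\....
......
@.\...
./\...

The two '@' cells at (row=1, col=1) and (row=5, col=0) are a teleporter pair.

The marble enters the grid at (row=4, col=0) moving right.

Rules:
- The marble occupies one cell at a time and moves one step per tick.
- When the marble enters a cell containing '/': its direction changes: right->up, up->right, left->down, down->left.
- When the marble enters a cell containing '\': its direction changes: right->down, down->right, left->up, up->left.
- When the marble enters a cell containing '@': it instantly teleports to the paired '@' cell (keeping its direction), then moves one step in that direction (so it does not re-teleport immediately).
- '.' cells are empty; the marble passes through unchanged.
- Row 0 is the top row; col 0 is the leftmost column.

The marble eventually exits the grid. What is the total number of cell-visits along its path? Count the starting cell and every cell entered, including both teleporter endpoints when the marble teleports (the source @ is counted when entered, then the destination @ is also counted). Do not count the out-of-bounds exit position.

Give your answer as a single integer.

Answer: 6

Derivation:
Step 1: enter (4,0), '.' pass, move right to (4,1)
Step 2: enter (4,1), '.' pass, move right to (4,2)
Step 3: enter (4,2), '.' pass, move right to (4,3)
Step 4: enter (4,3), '.' pass, move right to (4,4)
Step 5: enter (4,4), '.' pass, move right to (4,5)
Step 6: enter (4,5), '.' pass, move right to (4,6)
Step 7: at (4,6) — EXIT via right edge, pos 4
Path length (cell visits): 6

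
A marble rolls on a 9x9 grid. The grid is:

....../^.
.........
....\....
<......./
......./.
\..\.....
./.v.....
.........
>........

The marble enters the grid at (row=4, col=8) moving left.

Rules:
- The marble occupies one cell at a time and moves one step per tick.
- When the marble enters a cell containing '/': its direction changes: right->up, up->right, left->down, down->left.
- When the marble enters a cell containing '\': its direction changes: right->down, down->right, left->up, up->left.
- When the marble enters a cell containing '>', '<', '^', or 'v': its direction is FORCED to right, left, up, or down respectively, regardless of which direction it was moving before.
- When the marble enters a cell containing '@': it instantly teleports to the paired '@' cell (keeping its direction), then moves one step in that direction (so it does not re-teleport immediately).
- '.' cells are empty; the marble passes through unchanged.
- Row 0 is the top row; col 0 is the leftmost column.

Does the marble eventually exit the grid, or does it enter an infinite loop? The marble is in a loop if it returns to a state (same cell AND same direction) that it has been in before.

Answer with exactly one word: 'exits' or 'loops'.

Answer: exits

Derivation:
Step 1: enter (4,8), '.' pass, move left to (4,7)
Step 2: enter (4,7), '/' deflects left->down, move down to (5,7)
Step 3: enter (5,7), '.' pass, move down to (6,7)
Step 4: enter (6,7), '.' pass, move down to (7,7)
Step 5: enter (7,7), '.' pass, move down to (8,7)
Step 6: enter (8,7), '.' pass, move down to (9,7)
Step 7: at (9,7) — EXIT via bottom edge, pos 7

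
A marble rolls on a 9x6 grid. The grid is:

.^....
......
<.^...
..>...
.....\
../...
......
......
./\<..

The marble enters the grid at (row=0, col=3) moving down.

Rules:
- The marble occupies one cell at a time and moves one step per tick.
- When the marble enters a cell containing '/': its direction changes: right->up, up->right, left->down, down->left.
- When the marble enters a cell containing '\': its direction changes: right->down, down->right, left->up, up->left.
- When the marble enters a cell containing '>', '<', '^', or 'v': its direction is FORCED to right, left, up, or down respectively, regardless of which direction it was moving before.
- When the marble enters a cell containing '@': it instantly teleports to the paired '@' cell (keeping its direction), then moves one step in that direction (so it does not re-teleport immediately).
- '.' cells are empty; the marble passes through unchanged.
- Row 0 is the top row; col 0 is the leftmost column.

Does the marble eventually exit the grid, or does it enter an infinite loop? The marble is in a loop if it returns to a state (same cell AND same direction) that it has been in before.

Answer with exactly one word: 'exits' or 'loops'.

Answer: exits

Derivation:
Step 1: enter (0,3), '.' pass, move down to (1,3)
Step 2: enter (1,3), '.' pass, move down to (2,3)
Step 3: enter (2,3), '.' pass, move down to (3,3)
Step 4: enter (3,3), '.' pass, move down to (4,3)
Step 5: enter (4,3), '.' pass, move down to (5,3)
Step 6: enter (5,3), '.' pass, move down to (6,3)
Step 7: enter (6,3), '.' pass, move down to (7,3)
Step 8: enter (7,3), '.' pass, move down to (8,3)
Step 9: enter (8,3), '<' forces down->left, move left to (8,2)
Step 10: enter (8,2), '\' deflects left->up, move up to (7,2)
Step 11: enter (7,2), '.' pass, move up to (6,2)
Step 12: enter (6,2), '.' pass, move up to (5,2)
Step 13: enter (5,2), '/' deflects up->right, move right to (5,3)
Step 14: enter (5,3), '.' pass, move right to (5,4)
Step 15: enter (5,4), '.' pass, move right to (5,5)
Step 16: enter (5,5), '.' pass, move right to (5,6)
Step 17: at (5,6) — EXIT via right edge, pos 5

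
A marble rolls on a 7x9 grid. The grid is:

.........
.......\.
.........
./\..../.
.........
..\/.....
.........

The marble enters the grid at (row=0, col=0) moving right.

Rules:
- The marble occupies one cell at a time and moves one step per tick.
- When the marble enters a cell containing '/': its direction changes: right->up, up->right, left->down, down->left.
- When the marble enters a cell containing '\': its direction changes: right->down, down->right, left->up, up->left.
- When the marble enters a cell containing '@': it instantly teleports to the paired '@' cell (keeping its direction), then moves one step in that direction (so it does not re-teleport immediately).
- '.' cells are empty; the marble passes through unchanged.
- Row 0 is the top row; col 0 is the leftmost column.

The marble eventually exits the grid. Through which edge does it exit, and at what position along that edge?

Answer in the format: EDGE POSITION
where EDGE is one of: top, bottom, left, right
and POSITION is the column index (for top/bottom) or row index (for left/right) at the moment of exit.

Answer: right 0

Derivation:
Step 1: enter (0,0), '.' pass, move right to (0,1)
Step 2: enter (0,1), '.' pass, move right to (0,2)
Step 3: enter (0,2), '.' pass, move right to (0,3)
Step 4: enter (0,3), '.' pass, move right to (0,4)
Step 5: enter (0,4), '.' pass, move right to (0,5)
Step 6: enter (0,5), '.' pass, move right to (0,6)
Step 7: enter (0,6), '.' pass, move right to (0,7)
Step 8: enter (0,7), '.' pass, move right to (0,8)
Step 9: enter (0,8), '.' pass, move right to (0,9)
Step 10: at (0,9) — EXIT via right edge, pos 0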